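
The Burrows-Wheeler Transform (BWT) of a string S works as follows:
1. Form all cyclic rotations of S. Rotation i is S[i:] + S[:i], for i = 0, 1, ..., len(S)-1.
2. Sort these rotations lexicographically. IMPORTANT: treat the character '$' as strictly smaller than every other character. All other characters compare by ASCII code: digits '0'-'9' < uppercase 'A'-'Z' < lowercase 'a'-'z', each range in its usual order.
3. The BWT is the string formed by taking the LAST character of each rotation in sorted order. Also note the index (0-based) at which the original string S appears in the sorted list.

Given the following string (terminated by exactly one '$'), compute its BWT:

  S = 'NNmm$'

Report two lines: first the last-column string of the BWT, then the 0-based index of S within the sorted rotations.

Answer: m$NmN
1

Derivation:
All 5 rotations (rotation i = S[i:]+S[:i]):
  rot[0] = NNmm$
  rot[1] = Nmm$N
  rot[2] = mm$NN
  rot[3] = m$NNm
  rot[4] = $NNmm
Sorted (with $ < everything):
  sorted[0] = $NNmm  (last char: 'm')
  sorted[1] = NNmm$  (last char: '$')
  sorted[2] = Nmm$N  (last char: 'N')
  sorted[3] = m$NNm  (last char: 'm')
  sorted[4] = mm$NN  (last char: 'N')
Last column: m$NmN
Original string S is at sorted index 1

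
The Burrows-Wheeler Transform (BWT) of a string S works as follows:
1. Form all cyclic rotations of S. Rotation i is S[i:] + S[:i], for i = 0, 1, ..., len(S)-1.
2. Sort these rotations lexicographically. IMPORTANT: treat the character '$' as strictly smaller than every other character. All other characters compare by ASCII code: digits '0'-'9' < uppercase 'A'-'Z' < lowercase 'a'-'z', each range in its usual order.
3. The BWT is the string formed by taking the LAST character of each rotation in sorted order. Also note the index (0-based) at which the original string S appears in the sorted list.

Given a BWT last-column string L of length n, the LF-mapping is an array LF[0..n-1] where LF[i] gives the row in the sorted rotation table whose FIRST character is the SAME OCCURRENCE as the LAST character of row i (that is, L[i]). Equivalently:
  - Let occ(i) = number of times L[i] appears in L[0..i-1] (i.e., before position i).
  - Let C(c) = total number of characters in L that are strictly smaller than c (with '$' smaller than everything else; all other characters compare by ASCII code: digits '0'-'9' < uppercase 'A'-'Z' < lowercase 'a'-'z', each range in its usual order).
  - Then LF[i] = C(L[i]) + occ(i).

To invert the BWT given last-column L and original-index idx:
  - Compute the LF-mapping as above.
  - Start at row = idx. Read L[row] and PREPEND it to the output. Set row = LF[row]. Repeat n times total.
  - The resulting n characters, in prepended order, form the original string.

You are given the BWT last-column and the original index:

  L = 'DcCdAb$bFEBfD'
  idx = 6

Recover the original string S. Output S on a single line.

LF mapping: 4 10 3 11 1 8 0 9 7 6 2 12 5
Walk LF starting at row 6, prepending L[row]:
  step 1: row=6, L[6]='$', prepend. Next row=LF[6]=0
  step 2: row=0, L[0]='D', prepend. Next row=LF[0]=4
  step 3: row=4, L[4]='A', prepend. Next row=LF[4]=1
  step 4: row=1, L[1]='c', prepend. Next row=LF[1]=10
  step 5: row=10, L[10]='B', prepend. Next row=LF[10]=2
  step 6: row=2, L[2]='C', prepend. Next row=LF[2]=3
  step 7: row=3, L[3]='d', prepend. Next row=LF[3]=11
  step 8: row=11, L[11]='f', prepend. Next row=LF[11]=12
  step 9: row=12, L[12]='D', prepend. Next row=LF[12]=5
  step 10: row=5, L[5]='b', prepend. Next row=LF[5]=8
  step 11: row=8, L[8]='F', prepend. Next row=LF[8]=7
  step 12: row=7, L[7]='b', prepend. Next row=LF[7]=9
  step 13: row=9, L[9]='E', prepend. Next row=LF[9]=6
Reversed output: EbFbDfdCBcAD$

Answer: EbFbDfdCBcAD$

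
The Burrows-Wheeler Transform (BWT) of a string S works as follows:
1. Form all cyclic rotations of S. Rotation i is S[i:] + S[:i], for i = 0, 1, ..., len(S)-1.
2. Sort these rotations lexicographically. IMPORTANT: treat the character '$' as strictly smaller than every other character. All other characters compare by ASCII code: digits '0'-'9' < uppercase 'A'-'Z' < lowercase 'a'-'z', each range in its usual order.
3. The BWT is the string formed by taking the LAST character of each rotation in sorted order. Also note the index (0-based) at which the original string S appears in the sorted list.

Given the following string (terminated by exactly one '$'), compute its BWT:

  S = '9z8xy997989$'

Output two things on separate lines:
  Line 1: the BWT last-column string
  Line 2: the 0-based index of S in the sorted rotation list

All 12 rotations (rotation i = S[i:]+S[:i]):
  rot[0] = 9z8xy997989$
  rot[1] = z8xy997989$9
  rot[2] = 8xy997989$9z
  rot[3] = xy997989$9z8
  rot[4] = y997989$9z8x
  rot[5] = 997989$9z8xy
  rot[6] = 97989$9z8xy9
  rot[7] = 7989$9z8xy99
  rot[8] = 989$9z8xy997
  rot[9] = 89$9z8xy9979
  rot[10] = 9$9z8xy99798
  rot[11] = $9z8xy997989
Sorted (with $ < everything):
  sorted[0] = $9z8xy997989  (last char: '9')
  sorted[1] = 7989$9z8xy99  (last char: '9')
  sorted[2] = 89$9z8xy9979  (last char: '9')
  sorted[3] = 8xy997989$9z  (last char: 'z')
  sorted[4] = 9$9z8xy99798  (last char: '8')
  sorted[5] = 97989$9z8xy9  (last char: '9')
  sorted[6] = 989$9z8xy997  (last char: '7')
  sorted[7] = 997989$9z8xy  (last char: 'y')
  sorted[8] = 9z8xy997989$  (last char: '$')
  sorted[9] = xy997989$9z8  (last char: '8')
  sorted[10] = y997989$9z8x  (last char: 'x')
  sorted[11] = z8xy997989$9  (last char: '9')
Last column: 999z897y$8x9
Original string S is at sorted index 8

Answer: 999z897y$8x9
8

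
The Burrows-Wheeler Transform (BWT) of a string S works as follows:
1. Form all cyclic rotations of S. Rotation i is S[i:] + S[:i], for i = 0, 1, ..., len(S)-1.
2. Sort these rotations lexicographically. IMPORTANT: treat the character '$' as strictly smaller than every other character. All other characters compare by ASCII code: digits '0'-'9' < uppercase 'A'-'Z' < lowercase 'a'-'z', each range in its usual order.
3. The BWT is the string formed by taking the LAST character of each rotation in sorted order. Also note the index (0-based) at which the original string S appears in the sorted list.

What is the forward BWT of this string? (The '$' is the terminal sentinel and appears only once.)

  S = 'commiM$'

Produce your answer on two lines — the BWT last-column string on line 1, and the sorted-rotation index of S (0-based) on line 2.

Answer: Mi$mmoc
2

Derivation:
All 7 rotations (rotation i = S[i:]+S[:i]):
  rot[0] = commiM$
  rot[1] = ommiM$c
  rot[2] = mmiM$co
  rot[3] = miM$com
  rot[4] = iM$comm
  rot[5] = M$commi
  rot[6] = $commiM
Sorted (with $ < everything):
  sorted[0] = $commiM  (last char: 'M')
  sorted[1] = M$commi  (last char: 'i')
  sorted[2] = commiM$  (last char: '$')
  sorted[3] = iM$comm  (last char: 'm')
  sorted[4] = miM$com  (last char: 'm')
  sorted[5] = mmiM$co  (last char: 'o')
  sorted[6] = ommiM$c  (last char: 'c')
Last column: Mi$mmoc
Original string S is at sorted index 2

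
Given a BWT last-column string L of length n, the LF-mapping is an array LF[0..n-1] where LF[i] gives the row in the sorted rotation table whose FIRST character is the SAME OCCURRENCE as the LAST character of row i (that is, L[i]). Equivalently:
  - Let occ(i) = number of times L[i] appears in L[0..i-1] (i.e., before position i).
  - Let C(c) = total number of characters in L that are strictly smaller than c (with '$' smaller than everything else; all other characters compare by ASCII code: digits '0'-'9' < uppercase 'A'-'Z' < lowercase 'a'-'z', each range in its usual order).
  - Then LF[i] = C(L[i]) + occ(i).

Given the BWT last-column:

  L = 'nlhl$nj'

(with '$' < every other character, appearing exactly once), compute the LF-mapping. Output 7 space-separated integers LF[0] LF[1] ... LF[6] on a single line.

Char counts: '$':1, 'h':1, 'j':1, 'l':2, 'n':2
C (first-col start): C('$')=0, C('h')=1, C('j')=2, C('l')=3, C('n')=5
L[0]='n': occ=0, LF[0]=C('n')+0=5+0=5
L[1]='l': occ=0, LF[1]=C('l')+0=3+0=3
L[2]='h': occ=0, LF[2]=C('h')+0=1+0=1
L[3]='l': occ=1, LF[3]=C('l')+1=3+1=4
L[4]='$': occ=0, LF[4]=C('$')+0=0+0=0
L[5]='n': occ=1, LF[5]=C('n')+1=5+1=6
L[6]='j': occ=0, LF[6]=C('j')+0=2+0=2

Answer: 5 3 1 4 0 6 2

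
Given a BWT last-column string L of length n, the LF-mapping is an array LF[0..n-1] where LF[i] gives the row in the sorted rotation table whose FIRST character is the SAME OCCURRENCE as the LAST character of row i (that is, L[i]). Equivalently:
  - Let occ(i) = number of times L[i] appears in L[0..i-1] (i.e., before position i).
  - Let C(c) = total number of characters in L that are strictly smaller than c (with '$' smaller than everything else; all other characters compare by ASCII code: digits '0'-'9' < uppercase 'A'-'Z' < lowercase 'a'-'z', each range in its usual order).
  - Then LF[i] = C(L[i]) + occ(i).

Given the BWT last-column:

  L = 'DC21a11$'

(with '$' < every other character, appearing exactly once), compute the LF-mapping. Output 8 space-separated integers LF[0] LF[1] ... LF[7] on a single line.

Char counts: '$':1, '1':3, '2':1, 'C':1, 'D':1, 'a':1
C (first-col start): C('$')=0, C('1')=1, C('2')=4, C('C')=5, C('D')=6, C('a')=7
L[0]='D': occ=0, LF[0]=C('D')+0=6+0=6
L[1]='C': occ=0, LF[1]=C('C')+0=5+0=5
L[2]='2': occ=0, LF[2]=C('2')+0=4+0=4
L[3]='1': occ=0, LF[3]=C('1')+0=1+0=1
L[4]='a': occ=0, LF[4]=C('a')+0=7+0=7
L[5]='1': occ=1, LF[5]=C('1')+1=1+1=2
L[6]='1': occ=2, LF[6]=C('1')+2=1+2=3
L[7]='$': occ=0, LF[7]=C('$')+0=0+0=0

Answer: 6 5 4 1 7 2 3 0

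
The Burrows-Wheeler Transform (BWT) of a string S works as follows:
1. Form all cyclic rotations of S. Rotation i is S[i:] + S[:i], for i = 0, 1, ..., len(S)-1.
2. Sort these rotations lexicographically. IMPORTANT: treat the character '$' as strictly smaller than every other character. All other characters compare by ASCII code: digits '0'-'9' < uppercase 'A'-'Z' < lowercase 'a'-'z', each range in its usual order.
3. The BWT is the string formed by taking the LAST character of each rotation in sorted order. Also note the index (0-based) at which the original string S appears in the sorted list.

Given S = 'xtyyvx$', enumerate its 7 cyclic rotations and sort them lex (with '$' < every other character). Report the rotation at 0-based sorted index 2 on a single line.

All 7 rotations (rotation i = S[i:]+S[:i]):
  rot[0] = xtyyvx$
  rot[1] = tyyvx$x
  rot[2] = yyvx$xt
  rot[3] = yvx$xty
  rot[4] = vx$xtyy
  rot[5] = x$xtyyv
  rot[6] = $xtyyvx
Sorted (with $ < everything):
  sorted[0] = $xtyyvx
  sorted[1] = tyyvx$x
  sorted[2] = vx$xtyy
  sorted[3] = x$xtyyv
  sorted[4] = xtyyvx$
  sorted[5] = yvx$xty
  sorted[6] = yyvx$xt
sorted[2] = vx$xtyy

Answer: vx$xtyy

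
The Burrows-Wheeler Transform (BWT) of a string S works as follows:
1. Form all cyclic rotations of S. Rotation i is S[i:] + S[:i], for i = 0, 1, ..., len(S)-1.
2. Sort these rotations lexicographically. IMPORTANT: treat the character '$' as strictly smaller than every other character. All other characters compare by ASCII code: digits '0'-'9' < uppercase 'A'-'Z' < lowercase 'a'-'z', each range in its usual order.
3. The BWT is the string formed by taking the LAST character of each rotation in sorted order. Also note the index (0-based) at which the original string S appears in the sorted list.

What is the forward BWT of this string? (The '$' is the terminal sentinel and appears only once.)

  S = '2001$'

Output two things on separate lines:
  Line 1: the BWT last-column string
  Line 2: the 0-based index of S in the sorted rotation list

All 5 rotations (rotation i = S[i:]+S[:i]):
  rot[0] = 2001$
  rot[1] = 001$2
  rot[2] = 01$20
  rot[3] = 1$200
  rot[4] = $2001
Sorted (with $ < everything):
  sorted[0] = $2001  (last char: '1')
  sorted[1] = 001$2  (last char: '2')
  sorted[2] = 01$20  (last char: '0')
  sorted[3] = 1$200  (last char: '0')
  sorted[4] = 2001$  (last char: '$')
Last column: 1200$
Original string S is at sorted index 4

Answer: 1200$
4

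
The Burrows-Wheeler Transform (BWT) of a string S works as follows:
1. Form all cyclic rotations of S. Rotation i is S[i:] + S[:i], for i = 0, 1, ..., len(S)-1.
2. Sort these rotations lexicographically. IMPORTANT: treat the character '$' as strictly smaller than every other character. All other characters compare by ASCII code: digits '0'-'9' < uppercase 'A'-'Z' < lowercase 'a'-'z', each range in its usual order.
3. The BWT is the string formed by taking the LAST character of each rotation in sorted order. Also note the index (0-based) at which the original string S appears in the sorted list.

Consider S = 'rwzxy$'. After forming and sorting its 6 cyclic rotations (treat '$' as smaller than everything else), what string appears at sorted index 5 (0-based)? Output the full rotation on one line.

Answer: zxy$rw

Derivation:
All 6 rotations (rotation i = S[i:]+S[:i]):
  rot[0] = rwzxy$
  rot[1] = wzxy$r
  rot[2] = zxy$rw
  rot[3] = xy$rwz
  rot[4] = y$rwzx
  rot[5] = $rwzxy
Sorted (with $ < everything):
  sorted[0] = $rwzxy
  sorted[1] = rwzxy$
  sorted[2] = wzxy$r
  sorted[3] = xy$rwz
  sorted[4] = y$rwzx
  sorted[5] = zxy$rw
sorted[5] = zxy$rw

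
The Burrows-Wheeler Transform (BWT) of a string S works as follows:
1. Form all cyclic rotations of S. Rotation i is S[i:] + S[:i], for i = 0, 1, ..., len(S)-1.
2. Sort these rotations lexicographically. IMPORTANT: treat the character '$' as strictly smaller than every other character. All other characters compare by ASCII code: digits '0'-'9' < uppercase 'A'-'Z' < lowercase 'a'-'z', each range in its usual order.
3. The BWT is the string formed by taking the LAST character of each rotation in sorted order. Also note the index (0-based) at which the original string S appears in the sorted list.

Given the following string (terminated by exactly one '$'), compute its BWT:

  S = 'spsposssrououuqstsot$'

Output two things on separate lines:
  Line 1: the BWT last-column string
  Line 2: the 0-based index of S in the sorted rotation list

All 21 rotations (rotation i = S[i:]+S[:i]):
  rot[0] = spsposssrououuqstsot$
  rot[1] = psposssrououuqstsot$s
  rot[2] = sposssrououuqstsot$sp
  rot[3] = posssrououuqstsot$sps
  rot[4] = osssrououuqstsot$spsp
  rot[5] = sssrououuqstsot$spspo
  rot[6] = ssrououuqstsot$spspos
  rot[7] = srououuqstsot$spsposs
  rot[8] = rououuqstsot$spsposss
  rot[9] = ououuqstsot$spsposssr
  rot[10] = uouuqstsot$spsposssro
  rot[11] = ouuqstsot$spsposssrou
  rot[12] = uuqstsot$spsposssrouo
  rot[13] = uqstsot$spsposssrouou
  rot[14] = qstsot$spsposssrououu
  rot[15] = stsot$spsposssrououuq
  rot[16] = tsot$spsposssrououuqs
  rot[17] = sot$spsposssrououuqst
  rot[18] = ot$spsposssrououuqsts
  rot[19] = t$spsposssrououuqstso
  rot[20] = $spsposssrououuqstsot
Sorted (with $ < everything):
  sorted[0] = $spsposssrououuqstsot  (last char: 't')
  sorted[1] = osssrououuqstsot$spsp  (last char: 'p')
  sorted[2] = ot$spsposssrououuqsts  (last char: 's')
  sorted[3] = ououuqstsot$spsposssr  (last char: 'r')
  sorted[4] = ouuqstsot$spsposssrou  (last char: 'u')
  sorted[5] = posssrououuqstsot$sps  (last char: 's')
  sorted[6] = psposssrououuqstsot$s  (last char: 's')
  sorted[7] = qstsot$spsposssrououu  (last char: 'u')
  sorted[8] = rououuqstsot$spsposss  (last char: 's')
  sorted[9] = sot$spsposssrououuqst  (last char: 't')
  sorted[10] = sposssrououuqstsot$sp  (last char: 'p')
  sorted[11] = spsposssrououuqstsot$  (last char: '$')
  sorted[12] = srououuqstsot$spsposs  (last char: 's')
  sorted[13] = ssrououuqstsot$spspos  (last char: 's')
  sorted[14] = sssrououuqstsot$spspo  (last char: 'o')
  sorted[15] = stsot$spsposssrououuq  (last char: 'q')
  sorted[16] = t$spsposssrououuqstso  (last char: 'o')
  sorted[17] = tsot$spsposssrououuqs  (last char: 's')
  sorted[18] = uouuqstsot$spsposssro  (last char: 'o')
  sorted[19] = uqstsot$spsposssrouou  (last char: 'u')
  sorted[20] = uuqstsot$spsposssrouo  (last char: 'o')
Last column: tpsrussustp$ssoqosouo
Original string S is at sorted index 11

Answer: tpsrussustp$ssoqosouo
11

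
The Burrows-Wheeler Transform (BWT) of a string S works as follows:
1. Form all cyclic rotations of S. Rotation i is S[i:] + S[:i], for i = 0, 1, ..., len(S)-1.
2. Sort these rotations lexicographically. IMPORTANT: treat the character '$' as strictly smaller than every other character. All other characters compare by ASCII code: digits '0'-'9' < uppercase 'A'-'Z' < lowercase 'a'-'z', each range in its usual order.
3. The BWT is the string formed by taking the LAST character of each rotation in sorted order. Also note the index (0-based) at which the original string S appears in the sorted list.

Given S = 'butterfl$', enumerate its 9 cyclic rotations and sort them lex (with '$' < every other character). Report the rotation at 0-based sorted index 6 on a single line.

Answer: terfl$but

Derivation:
All 9 rotations (rotation i = S[i:]+S[:i]):
  rot[0] = butterfl$
  rot[1] = utterfl$b
  rot[2] = tterfl$bu
  rot[3] = terfl$but
  rot[4] = erfl$butt
  rot[5] = rfl$butte
  rot[6] = fl$butter
  rot[7] = l$butterf
  rot[8] = $butterfl
Sorted (with $ < everything):
  sorted[0] = $butterfl
  sorted[1] = butterfl$
  sorted[2] = erfl$butt
  sorted[3] = fl$butter
  sorted[4] = l$butterf
  sorted[5] = rfl$butte
  sorted[6] = terfl$but
  sorted[7] = tterfl$bu
  sorted[8] = utterfl$b
sorted[6] = terfl$but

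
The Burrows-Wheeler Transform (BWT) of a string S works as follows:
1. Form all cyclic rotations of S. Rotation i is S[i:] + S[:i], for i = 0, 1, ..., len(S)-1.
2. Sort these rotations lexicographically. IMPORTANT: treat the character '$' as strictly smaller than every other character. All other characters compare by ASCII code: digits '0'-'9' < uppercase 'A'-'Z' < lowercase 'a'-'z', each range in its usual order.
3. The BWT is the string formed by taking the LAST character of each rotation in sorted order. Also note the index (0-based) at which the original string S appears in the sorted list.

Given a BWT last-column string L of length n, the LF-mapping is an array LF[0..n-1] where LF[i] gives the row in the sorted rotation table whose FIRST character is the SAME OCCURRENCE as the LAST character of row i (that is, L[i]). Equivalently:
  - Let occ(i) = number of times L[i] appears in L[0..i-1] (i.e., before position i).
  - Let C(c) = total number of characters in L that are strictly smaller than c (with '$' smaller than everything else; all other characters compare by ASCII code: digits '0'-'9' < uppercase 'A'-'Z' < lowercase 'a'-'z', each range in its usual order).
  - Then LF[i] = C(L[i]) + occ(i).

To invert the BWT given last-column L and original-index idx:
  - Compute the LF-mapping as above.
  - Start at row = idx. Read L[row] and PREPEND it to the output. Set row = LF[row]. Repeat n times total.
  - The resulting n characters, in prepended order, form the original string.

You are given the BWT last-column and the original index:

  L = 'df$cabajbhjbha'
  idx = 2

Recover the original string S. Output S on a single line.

Answer: abhjcajhfabbd$

Derivation:
LF mapping: 8 9 0 7 1 4 2 12 5 10 13 6 11 3
Walk LF starting at row 2, prepending L[row]:
  step 1: row=2, L[2]='$', prepend. Next row=LF[2]=0
  step 2: row=0, L[0]='d', prepend. Next row=LF[0]=8
  step 3: row=8, L[8]='b', prepend. Next row=LF[8]=5
  step 4: row=5, L[5]='b', prepend. Next row=LF[5]=4
  step 5: row=4, L[4]='a', prepend. Next row=LF[4]=1
  step 6: row=1, L[1]='f', prepend. Next row=LF[1]=9
  step 7: row=9, L[9]='h', prepend. Next row=LF[9]=10
  step 8: row=10, L[10]='j', prepend. Next row=LF[10]=13
  step 9: row=13, L[13]='a', prepend. Next row=LF[13]=3
  step 10: row=3, L[3]='c', prepend. Next row=LF[3]=7
  step 11: row=7, L[7]='j', prepend. Next row=LF[7]=12
  step 12: row=12, L[12]='h', prepend. Next row=LF[12]=11
  step 13: row=11, L[11]='b', prepend. Next row=LF[11]=6
  step 14: row=6, L[6]='a', prepend. Next row=LF[6]=2
Reversed output: abhjcajhfabbd$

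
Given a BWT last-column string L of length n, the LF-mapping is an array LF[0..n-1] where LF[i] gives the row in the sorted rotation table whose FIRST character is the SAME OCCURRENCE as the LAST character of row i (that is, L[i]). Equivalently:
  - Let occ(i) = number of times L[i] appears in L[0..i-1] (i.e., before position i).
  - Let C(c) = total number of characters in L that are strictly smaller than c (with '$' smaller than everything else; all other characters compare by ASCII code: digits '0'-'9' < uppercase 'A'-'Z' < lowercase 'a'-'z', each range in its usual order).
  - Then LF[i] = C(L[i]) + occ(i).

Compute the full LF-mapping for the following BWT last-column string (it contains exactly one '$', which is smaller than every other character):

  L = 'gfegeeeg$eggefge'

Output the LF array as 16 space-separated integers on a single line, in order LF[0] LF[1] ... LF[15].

Char counts: '$':1, 'e':7, 'f':2, 'g':6
C (first-col start): C('$')=0, C('e')=1, C('f')=8, C('g')=10
L[0]='g': occ=0, LF[0]=C('g')+0=10+0=10
L[1]='f': occ=0, LF[1]=C('f')+0=8+0=8
L[2]='e': occ=0, LF[2]=C('e')+0=1+0=1
L[3]='g': occ=1, LF[3]=C('g')+1=10+1=11
L[4]='e': occ=1, LF[4]=C('e')+1=1+1=2
L[5]='e': occ=2, LF[5]=C('e')+2=1+2=3
L[6]='e': occ=3, LF[6]=C('e')+3=1+3=4
L[7]='g': occ=2, LF[7]=C('g')+2=10+2=12
L[8]='$': occ=0, LF[8]=C('$')+0=0+0=0
L[9]='e': occ=4, LF[9]=C('e')+4=1+4=5
L[10]='g': occ=3, LF[10]=C('g')+3=10+3=13
L[11]='g': occ=4, LF[11]=C('g')+4=10+4=14
L[12]='e': occ=5, LF[12]=C('e')+5=1+5=6
L[13]='f': occ=1, LF[13]=C('f')+1=8+1=9
L[14]='g': occ=5, LF[14]=C('g')+5=10+5=15
L[15]='e': occ=6, LF[15]=C('e')+6=1+6=7

Answer: 10 8 1 11 2 3 4 12 0 5 13 14 6 9 15 7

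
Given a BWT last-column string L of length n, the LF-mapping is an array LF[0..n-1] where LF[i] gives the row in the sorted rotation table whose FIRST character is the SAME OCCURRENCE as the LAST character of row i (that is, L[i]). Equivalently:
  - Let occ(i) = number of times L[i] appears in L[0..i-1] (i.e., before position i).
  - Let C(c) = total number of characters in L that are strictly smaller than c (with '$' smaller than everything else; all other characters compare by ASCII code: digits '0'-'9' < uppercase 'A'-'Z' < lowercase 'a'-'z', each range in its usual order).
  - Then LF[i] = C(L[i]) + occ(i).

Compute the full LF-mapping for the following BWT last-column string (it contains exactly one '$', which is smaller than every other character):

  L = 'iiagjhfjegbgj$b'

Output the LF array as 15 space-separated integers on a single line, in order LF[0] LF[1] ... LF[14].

Char counts: '$':1, 'a':1, 'b':2, 'e':1, 'f':1, 'g':3, 'h':1, 'i':2, 'j':3
C (first-col start): C('$')=0, C('a')=1, C('b')=2, C('e')=4, C('f')=5, C('g')=6, C('h')=9, C('i')=10, C('j')=12
L[0]='i': occ=0, LF[0]=C('i')+0=10+0=10
L[1]='i': occ=1, LF[1]=C('i')+1=10+1=11
L[2]='a': occ=0, LF[2]=C('a')+0=1+0=1
L[3]='g': occ=0, LF[3]=C('g')+0=6+0=6
L[4]='j': occ=0, LF[4]=C('j')+0=12+0=12
L[5]='h': occ=0, LF[5]=C('h')+0=9+0=9
L[6]='f': occ=0, LF[6]=C('f')+0=5+0=5
L[7]='j': occ=1, LF[7]=C('j')+1=12+1=13
L[8]='e': occ=0, LF[8]=C('e')+0=4+0=4
L[9]='g': occ=1, LF[9]=C('g')+1=6+1=7
L[10]='b': occ=0, LF[10]=C('b')+0=2+0=2
L[11]='g': occ=2, LF[11]=C('g')+2=6+2=8
L[12]='j': occ=2, LF[12]=C('j')+2=12+2=14
L[13]='$': occ=0, LF[13]=C('$')+0=0+0=0
L[14]='b': occ=1, LF[14]=C('b')+1=2+1=3

Answer: 10 11 1 6 12 9 5 13 4 7 2 8 14 0 3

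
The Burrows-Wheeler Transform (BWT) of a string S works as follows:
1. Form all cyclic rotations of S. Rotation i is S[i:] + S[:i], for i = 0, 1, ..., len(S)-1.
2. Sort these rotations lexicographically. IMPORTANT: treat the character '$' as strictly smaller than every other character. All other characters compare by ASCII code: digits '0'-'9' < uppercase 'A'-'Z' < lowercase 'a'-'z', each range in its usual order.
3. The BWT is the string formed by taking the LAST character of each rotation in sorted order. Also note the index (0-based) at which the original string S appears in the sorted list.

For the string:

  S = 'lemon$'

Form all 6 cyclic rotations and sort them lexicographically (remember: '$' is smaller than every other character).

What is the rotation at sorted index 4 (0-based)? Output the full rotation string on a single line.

All 6 rotations (rotation i = S[i:]+S[:i]):
  rot[0] = lemon$
  rot[1] = emon$l
  rot[2] = mon$le
  rot[3] = on$lem
  rot[4] = n$lemo
  rot[5] = $lemon
Sorted (with $ < everything):
  sorted[0] = $lemon
  sorted[1] = emon$l
  sorted[2] = lemon$
  sorted[3] = mon$le
  sorted[4] = n$lemo
  sorted[5] = on$lem
sorted[4] = n$lemo

Answer: n$lemo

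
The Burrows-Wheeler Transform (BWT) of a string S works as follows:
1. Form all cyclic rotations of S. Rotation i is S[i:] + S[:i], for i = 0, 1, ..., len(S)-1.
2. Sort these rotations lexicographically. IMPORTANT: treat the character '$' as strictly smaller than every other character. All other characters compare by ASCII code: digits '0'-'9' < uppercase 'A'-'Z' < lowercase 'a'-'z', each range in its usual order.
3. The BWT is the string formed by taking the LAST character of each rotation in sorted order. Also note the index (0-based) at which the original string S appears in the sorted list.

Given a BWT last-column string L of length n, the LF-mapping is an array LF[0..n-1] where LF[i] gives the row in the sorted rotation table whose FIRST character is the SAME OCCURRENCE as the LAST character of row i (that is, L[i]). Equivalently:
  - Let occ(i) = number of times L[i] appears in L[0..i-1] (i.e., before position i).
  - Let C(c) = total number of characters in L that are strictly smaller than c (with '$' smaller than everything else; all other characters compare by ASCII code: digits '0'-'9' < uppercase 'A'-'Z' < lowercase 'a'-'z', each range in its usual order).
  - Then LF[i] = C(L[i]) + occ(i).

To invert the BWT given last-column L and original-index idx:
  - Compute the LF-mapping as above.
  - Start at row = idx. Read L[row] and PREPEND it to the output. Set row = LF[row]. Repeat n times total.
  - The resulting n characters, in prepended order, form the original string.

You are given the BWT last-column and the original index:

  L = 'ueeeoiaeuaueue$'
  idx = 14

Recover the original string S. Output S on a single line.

Answer: uueuoeaieeaeeu$

Derivation:
LF mapping: 11 3 4 5 10 9 1 6 12 2 13 7 14 8 0
Walk LF starting at row 14, prepending L[row]:
  step 1: row=14, L[14]='$', prepend. Next row=LF[14]=0
  step 2: row=0, L[0]='u', prepend. Next row=LF[0]=11
  step 3: row=11, L[11]='e', prepend. Next row=LF[11]=7
  step 4: row=7, L[7]='e', prepend. Next row=LF[7]=6
  step 5: row=6, L[6]='a', prepend. Next row=LF[6]=1
  step 6: row=1, L[1]='e', prepend. Next row=LF[1]=3
  step 7: row=3, L[3]='e', prepend. Next row=LF[3]=5
  step 8: row=5, L[5]='i', prepend. Next row=LF[5]=9
  step 9: row=9, L[9]='a', prepend. Next row=LF[9]=2
  step 10: row=2, L[2]='e', prepend. Next row=LF[2]=4
  step 11: row=4, L[4]='o', prepend. Next row=LF[4]=10
  step 12: row=10, L[10]='u', prepend. Next row=LF[10]=13
  step 13: row=13, L[13]='e', prepend. Next row=LF[13]=8
  step 14: row=8, L[8]='u', prepend. Next row=LF[8]=12
  step 15: row=12, L[12]='u', prepend. Next row=LF[12]=14
Reversed output: uueuoeaieeaeeu$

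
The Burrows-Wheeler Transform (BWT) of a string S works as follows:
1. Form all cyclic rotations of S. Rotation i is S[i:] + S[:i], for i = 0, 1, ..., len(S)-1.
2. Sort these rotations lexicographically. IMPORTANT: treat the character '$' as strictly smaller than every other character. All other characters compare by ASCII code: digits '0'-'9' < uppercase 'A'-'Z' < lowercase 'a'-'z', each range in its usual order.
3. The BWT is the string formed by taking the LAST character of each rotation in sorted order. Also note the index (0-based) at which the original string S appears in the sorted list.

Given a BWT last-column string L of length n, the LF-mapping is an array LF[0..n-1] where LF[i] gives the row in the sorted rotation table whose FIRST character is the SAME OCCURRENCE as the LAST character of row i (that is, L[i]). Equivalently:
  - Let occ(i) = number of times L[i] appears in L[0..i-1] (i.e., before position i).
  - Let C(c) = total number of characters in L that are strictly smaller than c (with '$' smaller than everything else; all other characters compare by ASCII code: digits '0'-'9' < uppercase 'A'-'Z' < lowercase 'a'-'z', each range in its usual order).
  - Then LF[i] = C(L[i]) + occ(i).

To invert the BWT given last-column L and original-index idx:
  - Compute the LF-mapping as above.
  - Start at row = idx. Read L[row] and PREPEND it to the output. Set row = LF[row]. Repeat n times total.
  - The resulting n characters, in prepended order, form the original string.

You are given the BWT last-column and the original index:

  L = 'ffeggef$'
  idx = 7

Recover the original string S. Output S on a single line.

Answer: gfeefgf$

Derivation:
LF mapping: 3 4 1 6 7 2 5 0
Walk LF starting at row 7, prepending L[row]:
  step 1: row=7, L[7]='$', prepend. Next row=LF[7]=0
  step 2: row=0, L[0]='f', prepend. Next row=LF[0]=3
  step 3: row=3, L[3]='g', prepend. Next row=LF[3]=6
  step 4: row=6, L[6]='f', prepend. Next row=LF[6]=5
  step 5: row=5, L[5]='e', prepend. Next row=LF[5]=2
  step 6: row=2, L[2]='e', prepend. Next row=LF[2]=1
  step 7: row=1, L[1]='f', prepend. Next row=LF[1]=4
  step 8: row=4, L[4]='g', prepend. Next row=LF[4]=7
Reversed output: gfeefgf$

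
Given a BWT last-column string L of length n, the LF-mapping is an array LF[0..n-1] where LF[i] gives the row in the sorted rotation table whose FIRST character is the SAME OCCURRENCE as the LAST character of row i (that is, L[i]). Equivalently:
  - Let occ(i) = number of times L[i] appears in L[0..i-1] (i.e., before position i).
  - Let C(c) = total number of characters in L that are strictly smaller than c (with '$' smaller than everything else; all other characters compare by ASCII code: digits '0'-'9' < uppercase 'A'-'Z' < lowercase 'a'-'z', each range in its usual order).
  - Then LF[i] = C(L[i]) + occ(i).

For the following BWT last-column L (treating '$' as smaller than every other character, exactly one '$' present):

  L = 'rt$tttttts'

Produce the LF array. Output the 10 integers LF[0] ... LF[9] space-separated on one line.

Answer: 1 3 0 4 5 6 7 8 9 2

Derivation:
Char counts: '$':1, 'r':1, 's':1, 't':7
C (first-col start): C('$')=0, C('r')=1, C('s')=2, C('t')=3
L[0]='r': occ=0, LF[0]=C('r')+0=1+0=1
L[1]='t': occ=0, LF[1]=C('t')+0=3+0=3
L[2]='$': occ=0, LF[2]=C('$')+0=0+0=0
L[3]='t': occ=1, LF[3]=C('t')+1=3+1=4
L[4]='t': occ=2, LF[4]=C('t')+2=3+2=5
L[5]='t': occ=3, LF[5]=C('t')+3=3+3=6
L[6]='t': occ=4, LF[6]=C('t')+4=3+4=7
L[7]='t': occ=5, LF[7]=C('t')+5=3+5=8
L[8]='t': occ=6, LF[8]=C('t')+6=3+6=9
L[9]='s': occ=0, LF[9]=C('s')+0=2+0=2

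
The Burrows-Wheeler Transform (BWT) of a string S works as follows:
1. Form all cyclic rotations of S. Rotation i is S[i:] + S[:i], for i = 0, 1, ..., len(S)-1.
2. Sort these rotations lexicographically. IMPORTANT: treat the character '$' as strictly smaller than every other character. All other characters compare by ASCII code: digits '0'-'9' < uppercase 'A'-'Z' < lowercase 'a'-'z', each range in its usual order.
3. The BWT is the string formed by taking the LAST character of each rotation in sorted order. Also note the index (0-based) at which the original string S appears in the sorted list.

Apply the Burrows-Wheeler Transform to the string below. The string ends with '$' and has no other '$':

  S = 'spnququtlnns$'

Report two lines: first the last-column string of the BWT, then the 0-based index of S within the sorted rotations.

Answer: stlpnsnun$uqq
9

Derivation:
All 13 rotations (rotation i = S[i:]+S[:i]):
  rot[0] = spnququtlnns$
  rot[1] = pnququtlnns$s
  rot[2] = nququtlnns$sp
  rot[3] = ququtlnns$spn
  rot[4] = uqutlnns$spnq
  rot[5] = qutlnns$spnqu
  rot[6] = utlnns$spnquq
  rot[7] = tlnns$spnququ
  rot[8] = lnns$spnququt
  rot[9] = nns$spnququtl
  rot[10] = ns$spnququtln
  rot[11] = s$spnququtlnn
  rot[12] = $spnququtlnns
Sorted (with $ < everything):
  sorted[0] = $spnququtlnns  (last char: 's')
  sorted[1] = lnns$spnququt  (last char: 't')
  sorted[2] = nns$spnququtl  (last char: 'l')
  sorted[3] = nququtlnns$sp  (last char: 'p')
  sorted[4] = ns$spnququtln  (last char: 'n')
  sorted[5] = pnququtlnns$s  (last char: 's')
  sorted[6] = ququtlnns$spn  (last char: 'n')
  sorted[7] = qutlnns$spnqu  (last char: 'u')
  sorted[8] = s$spnququtlnn  (last char: 'n')
  sorted[9] = spnququtlnns$  (last char: '$')
  sorted[10] = tlnns$spnququ  (last char: 'u')
  sorted[11] = uqutlnns$spnq  (last char: 'q')
  sorted[12] = utlnns$spnquq  (last char: 'q')
Last column: stlpnsnun$uqq
Original string S is at sorted index 9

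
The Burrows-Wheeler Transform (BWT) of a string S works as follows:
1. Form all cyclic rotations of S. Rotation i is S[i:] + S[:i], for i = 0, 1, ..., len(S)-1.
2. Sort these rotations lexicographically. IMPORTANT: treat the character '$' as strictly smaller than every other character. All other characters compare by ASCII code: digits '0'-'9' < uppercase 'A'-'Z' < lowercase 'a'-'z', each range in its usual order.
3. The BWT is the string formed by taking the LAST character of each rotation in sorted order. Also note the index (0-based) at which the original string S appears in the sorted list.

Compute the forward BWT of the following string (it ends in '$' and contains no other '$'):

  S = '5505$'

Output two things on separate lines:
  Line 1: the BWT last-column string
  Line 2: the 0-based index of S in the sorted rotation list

Answer: 5505$
4

Derivation:
All 5 rotations (rotation i = S[i:]+S[:i]):
  rot[0] = 5505$
  rot[1] = 505$5
  rot[2] = 05$55
  rot[3] = 5$550
  rot[4] = $5505
Sorted (with $ < everything):
  sorted[0] = $5505  (last char: '5')
  sorted[1] = 05$55  (last char: '5')
  sorted[2] = 5$550  (last char: '0')
  sorted[3] = 505$5  (last char: '5')
  sorted[4] = 5505$  (last char: '$')
Last column: 5505$
Original string S is at sorted index 4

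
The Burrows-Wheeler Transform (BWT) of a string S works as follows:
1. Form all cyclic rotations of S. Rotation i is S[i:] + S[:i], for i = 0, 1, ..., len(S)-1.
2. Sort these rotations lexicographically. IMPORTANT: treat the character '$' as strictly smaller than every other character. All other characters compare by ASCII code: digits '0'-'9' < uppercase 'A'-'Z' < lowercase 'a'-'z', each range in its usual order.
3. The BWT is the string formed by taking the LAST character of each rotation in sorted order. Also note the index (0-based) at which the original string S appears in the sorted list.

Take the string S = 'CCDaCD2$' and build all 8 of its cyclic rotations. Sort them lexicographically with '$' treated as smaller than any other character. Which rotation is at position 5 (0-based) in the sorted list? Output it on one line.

Answer: D2$CCDaC

Derivation:
All 8 rotations (rotation i = S[i:]+S[:i]):
  rot[0] = CCDaCD2$
  rot[1] = CDaCD2$C
  rot[2] = DaCD2$CC
  rot[3] = aCD2$CCD
  rot[4] = CD2$CCDa
  rot[5] = D2$CCDaC
  rot[6] = 2$CCDaCD
  rot[7] = $CCDaCD2
Sorted (with $ < everything):
  sorted[0] = $CCDaCD2
  sorted[1] = 2$CCDaCD
  sorted[2] = CCDaCD2$
  sorted[3] = CD2$CCDa
  sorted[4] = CDaCD2$C
  sorted[5] = D2$CCDaC
  sorted[6] = DaCD2$CC
  sorted[7] = aCD2$CCD
sorted[5] = D2$CCDaC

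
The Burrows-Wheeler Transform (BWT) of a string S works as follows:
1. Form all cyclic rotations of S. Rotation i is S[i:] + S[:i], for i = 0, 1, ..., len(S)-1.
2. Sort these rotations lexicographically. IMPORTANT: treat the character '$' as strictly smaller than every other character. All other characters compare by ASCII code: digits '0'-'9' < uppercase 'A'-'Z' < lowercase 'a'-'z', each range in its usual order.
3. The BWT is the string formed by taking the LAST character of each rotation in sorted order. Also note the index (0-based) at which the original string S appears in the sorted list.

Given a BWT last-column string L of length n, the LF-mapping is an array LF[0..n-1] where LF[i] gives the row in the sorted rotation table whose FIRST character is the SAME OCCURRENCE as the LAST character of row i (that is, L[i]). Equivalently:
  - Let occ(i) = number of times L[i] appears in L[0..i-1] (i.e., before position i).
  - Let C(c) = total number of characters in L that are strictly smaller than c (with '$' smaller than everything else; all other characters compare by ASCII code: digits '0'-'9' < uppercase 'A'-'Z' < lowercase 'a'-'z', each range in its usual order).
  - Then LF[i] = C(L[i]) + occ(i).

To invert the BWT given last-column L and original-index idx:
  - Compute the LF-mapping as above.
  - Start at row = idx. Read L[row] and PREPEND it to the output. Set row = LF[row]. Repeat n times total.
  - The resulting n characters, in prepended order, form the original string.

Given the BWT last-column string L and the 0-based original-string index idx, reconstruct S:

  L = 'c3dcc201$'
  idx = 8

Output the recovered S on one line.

LF mapping: 5 4 8 6 7 3 1 2 0
Walk LF starting at row 8, prepending L[row]:
  step 1: row=8, L[8]='$', prepend. Next row=LF[8]=0
  step 2: row=0, L[0]='c', prepend. Next row=LF[0]=5
  step 3: row=5, L[5]='2', prepend. Next row=LF[5]=3
  step 4: row=3, L[3]='c', prepend. Next row=LF[3]=6
  step 5: row=6, L[6]='0', prepend. Next row=LF[6]=1
  step 6: row=1, L[1]='3', prepend. Next row=LF[1]=4
  step 7: row=4, L[4]='c', prepend. Next row=LF[4]=7
  step 8: row=7, L[7]='1', prepend. Next row=LF[7]=2
  step 9: row=2, L[2]='d', prepend. Next row=LF[2]=8
Reversed output: d1c30c2c$

Answer: d1c30c2c$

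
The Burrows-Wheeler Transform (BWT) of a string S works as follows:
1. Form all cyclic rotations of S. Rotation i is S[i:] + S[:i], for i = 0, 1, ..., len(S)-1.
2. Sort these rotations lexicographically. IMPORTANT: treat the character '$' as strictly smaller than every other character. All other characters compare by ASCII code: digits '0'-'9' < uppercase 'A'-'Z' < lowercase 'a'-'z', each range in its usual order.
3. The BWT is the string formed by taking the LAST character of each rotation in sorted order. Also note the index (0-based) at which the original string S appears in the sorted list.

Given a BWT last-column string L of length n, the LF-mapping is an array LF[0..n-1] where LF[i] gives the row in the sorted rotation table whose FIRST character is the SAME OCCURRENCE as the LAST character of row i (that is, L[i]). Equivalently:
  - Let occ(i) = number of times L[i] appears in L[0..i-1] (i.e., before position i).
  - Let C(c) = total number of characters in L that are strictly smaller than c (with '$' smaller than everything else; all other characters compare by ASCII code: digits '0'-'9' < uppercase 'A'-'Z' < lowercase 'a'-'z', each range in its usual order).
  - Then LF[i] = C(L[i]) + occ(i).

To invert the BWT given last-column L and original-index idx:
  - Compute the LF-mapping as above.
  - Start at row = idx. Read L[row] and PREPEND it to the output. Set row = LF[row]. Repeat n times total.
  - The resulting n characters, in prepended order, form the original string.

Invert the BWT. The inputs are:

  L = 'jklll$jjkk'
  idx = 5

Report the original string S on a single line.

Answer: kljljklkj$

Derivation:
LF mapping: 1 4 7 8 9 0 2 3 5 6
Walk LF starting at row 5, prepending L[row]:
  step 1: row=5, L[5]='$', prepend. Next row=LF[5]=0
  step 2: row=0, L[0]='j', prepend. Next row=LF[0]=1
  step 3: row=1, L[1]='k', prepend. Next row=LF[1]=4
  step 4: row=4, L[4]='l', prepend. Next row=LF[4]=9
  step 5: row=9, L[9]='k', prepend. Next row=LF[9]=6
  step 6: row=6, L[6]='j', prepend. Next row=LF[6]=2
  step 7: row=2, L[2]='l', prepend. Next row=LF[2]=7
  step 8: row=7, L[7]='j', prepend. Next row=LF[7]=3
  step 9: row=3, L[3]='l', prepend. Next row=LF[3]=8
  step 10: row=8, L[8]='k', prepend. Next row=LF[8]=5
Reversed output: kljljklkj$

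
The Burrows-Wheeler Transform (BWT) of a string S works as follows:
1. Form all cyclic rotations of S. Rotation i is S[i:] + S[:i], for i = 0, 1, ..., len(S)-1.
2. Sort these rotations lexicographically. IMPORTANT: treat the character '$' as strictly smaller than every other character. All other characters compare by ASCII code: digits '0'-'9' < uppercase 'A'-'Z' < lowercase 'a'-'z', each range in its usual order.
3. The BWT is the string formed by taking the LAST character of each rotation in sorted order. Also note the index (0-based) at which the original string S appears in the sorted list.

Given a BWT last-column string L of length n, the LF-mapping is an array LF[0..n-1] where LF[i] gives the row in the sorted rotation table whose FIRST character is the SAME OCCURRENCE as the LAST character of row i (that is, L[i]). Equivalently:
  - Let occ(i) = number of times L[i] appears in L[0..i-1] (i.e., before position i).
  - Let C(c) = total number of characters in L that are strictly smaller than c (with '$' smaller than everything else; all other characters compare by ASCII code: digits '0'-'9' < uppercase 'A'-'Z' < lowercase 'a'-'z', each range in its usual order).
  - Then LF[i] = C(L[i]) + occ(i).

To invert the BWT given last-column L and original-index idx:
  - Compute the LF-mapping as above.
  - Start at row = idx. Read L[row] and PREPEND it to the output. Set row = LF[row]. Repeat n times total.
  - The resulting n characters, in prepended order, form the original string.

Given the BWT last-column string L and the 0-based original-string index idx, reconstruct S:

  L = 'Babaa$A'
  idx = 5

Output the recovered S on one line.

Answer: aaaAbB$

Derivation:
LF mapping: 2 3 6 4 5 0 1
Walk LF starting at row 5, prepending L[row]:
  step 1: row=5, L[5]='$', prepend. Next row=LF[5]=0
  step 2: row=0, L[0]='B', prepend. Next row=LF[0]=2
  step 3: row=2, L[2]='b', prepend. Next row=LF[2]=6
  step 4: row=6, L[6]='A', prepend. Next row=LF[6]=1
  step 5: row=1, L[1]='a', prepend. Next row=LF[1]=3
  step 6: row=3, L[3]='a', prepend. Next row=LF[3]=4
  step 7: row=4, L[4]='a', prepend. Next row=LF[4]=5
Reversed output: aaaAbB$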